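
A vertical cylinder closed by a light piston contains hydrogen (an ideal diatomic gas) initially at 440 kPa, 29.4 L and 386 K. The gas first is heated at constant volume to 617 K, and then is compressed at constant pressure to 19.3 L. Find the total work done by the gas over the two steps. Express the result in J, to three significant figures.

Step 1 (isochoric): W = 0 (constant volume).
After step 1: P = 703.3 kPa (V unchanged).
Step 2 (isobaric): W = PΔV = (703.3 kPa)(19.3 − 29.4 L) = -7103 J.
W_total = 0 − 7103 = -7103 J.

W_total ≈ -7100 J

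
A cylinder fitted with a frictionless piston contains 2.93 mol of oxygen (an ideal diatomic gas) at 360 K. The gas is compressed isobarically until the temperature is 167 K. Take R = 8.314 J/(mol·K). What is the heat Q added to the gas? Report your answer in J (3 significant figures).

Q ≈ -16500 J

Isobaric: W = nRΔT = (2.93)(8.314)(-193) = -4701 J.
ΔU = nCᵥΔT with Cᵥ = 5R/2: ΔU = (2.93)(20.79)(-193) = -11754 J.
Q = ΔU + W = -11754 − 4701 = -16455 J.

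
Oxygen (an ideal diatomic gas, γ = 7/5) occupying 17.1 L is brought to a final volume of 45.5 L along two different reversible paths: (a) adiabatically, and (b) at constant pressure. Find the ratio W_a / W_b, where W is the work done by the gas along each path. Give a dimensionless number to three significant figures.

W_a / W_b ≈ 0.488

Path (a) adiabatic: W = P₁V₁(1 − (V₁/V₂)^(γ−1))/(γ−1) → W_a/(P₁V₁) = 0.8098.
Path (b) isobaric: W = P₁(V₂ − V₁) → W_b/(P₁V₁) = 1.661.
W_a / W_b = 0.8098 / 1.661 = 0.4876.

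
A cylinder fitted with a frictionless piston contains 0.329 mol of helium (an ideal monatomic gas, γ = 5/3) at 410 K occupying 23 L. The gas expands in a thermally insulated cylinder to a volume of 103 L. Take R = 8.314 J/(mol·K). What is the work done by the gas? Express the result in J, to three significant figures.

W ≈ 1060 J

Adiabatic: TV^(γ−1) = const with γ = 5/3.
T₂ = T₁ (V₁/V₂)^(γ−1) = 410 × (23/103)^0.667 = 410 × 0.3681 = 150.9 K.
W_by = nCᵥ(T₁ − T₂) = (0.329)(12.47)(410 − 150.9) = 1063 J.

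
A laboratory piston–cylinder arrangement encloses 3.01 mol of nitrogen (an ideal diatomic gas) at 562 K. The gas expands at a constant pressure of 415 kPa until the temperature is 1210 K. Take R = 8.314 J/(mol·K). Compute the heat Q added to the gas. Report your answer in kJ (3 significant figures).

Q ≈ 56.8 kJ

Isobaric: W = nRΔT = (3.01)(8.314)(648) = 16216 J.
ΔU = nCᵥΔT with Cᵥ = 5R/2: ΔU = (3.01)(20.79)(648) = 40541 J.
Q = ΔU + W = 40541 + 16216 = 56757 J.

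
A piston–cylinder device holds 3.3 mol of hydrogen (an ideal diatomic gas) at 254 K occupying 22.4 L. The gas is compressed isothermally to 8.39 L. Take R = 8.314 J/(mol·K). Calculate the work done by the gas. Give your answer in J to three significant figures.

W ≈ -6840 J

Isothermal: W = nRT ln(V₂/V₁).
W = (3.3)(8.314)(254) × ln(8.39/22.4)
  = 6969 × -0.982
W_by_gas = -6843 J.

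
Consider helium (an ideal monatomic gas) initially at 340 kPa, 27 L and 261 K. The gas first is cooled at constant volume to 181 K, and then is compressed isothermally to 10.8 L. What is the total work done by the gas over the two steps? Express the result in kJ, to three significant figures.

Step 1 (isochoric): W = 0 (constant volume).
After step 1: P = 235.8 kPa (V unchanged).
Step 2 (isothermal): W = P₁V₁ ln(V₂/V₁) = (6366) ln(10.8/27) = -5833 J.
W_total = 0 − 5833 = -5833 J.

W_total ≈ -5.83 kJ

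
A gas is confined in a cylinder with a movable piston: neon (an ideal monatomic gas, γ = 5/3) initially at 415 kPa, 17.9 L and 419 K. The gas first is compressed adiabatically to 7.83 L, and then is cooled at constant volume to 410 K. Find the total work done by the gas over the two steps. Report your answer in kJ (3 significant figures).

W_total ≈ -8.19 kJ

Step 1 (adiabatic): W = (P₁V₁ − P₂V₂)/(γ−1) = (7428 − 12891)/0.667 = -8194 J.
Step 2 (isochoric): W = 0 (constant volume).
W_total = -8194 + 0 = -8194 J.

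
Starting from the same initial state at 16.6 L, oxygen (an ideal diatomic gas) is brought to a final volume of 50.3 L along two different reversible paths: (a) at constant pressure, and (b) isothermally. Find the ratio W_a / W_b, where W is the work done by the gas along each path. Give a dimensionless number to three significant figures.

Path (a) isobaric: W = P₁(V₂ − V₁) → W_a/(P₁V₁) = 2.03.
Path (b) isothermal: W = P₁V₁ ln(V₂/V₁) → W_b/(P₁V₁) = 1.109.
W_a / W_b = 2.03 / 1.109 = 1.831.

W_a / W_b ≈ 1.83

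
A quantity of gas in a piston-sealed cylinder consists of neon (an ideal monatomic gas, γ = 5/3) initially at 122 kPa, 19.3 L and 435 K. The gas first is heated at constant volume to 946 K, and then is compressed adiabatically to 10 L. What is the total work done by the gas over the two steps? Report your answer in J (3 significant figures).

Step 1 (isochoric): W = 0 (constant volume).
After step 1: P = 265.3 kPa (V unchanged).
Step 2 (adiabatic): W = (P₁V₁ − P₂V₂)/(γ−1) = (5121 − 7938)/0.667 = -4226 J.
W_total = 0 − 4226 = -4226 J.

W_total ≈ -4230 J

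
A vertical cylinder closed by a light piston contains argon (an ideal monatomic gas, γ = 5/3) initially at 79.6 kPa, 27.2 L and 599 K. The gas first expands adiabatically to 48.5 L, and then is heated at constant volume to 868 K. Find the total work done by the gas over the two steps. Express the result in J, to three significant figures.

W_total ≈ 1040 J

Step 1 (adiabatic): W = (P₁V₁ − P₂V₂)/(γ−1) = (2165 − 1472)/0.667 = 1039 J.
Step 2 (isochoric): W = 0 (constant volume).
W_total = 1039 + 0 = 1039 J.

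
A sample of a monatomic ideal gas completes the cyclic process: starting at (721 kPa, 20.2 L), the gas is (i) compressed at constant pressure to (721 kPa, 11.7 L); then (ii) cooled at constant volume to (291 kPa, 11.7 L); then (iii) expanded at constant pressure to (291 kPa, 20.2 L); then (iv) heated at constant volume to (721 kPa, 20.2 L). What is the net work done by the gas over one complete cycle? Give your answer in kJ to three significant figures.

Constant-volume legs do no work.
W(i) = (721)(11.7 − 20.2) = -6128 J; W(iii) = (291)(20.2 − 11.7) = 2474 J.
W_net = -6128 + 2474 = -3655 J (the counter-clockwise enclosed area).

W_net ≈ -3.66 kJ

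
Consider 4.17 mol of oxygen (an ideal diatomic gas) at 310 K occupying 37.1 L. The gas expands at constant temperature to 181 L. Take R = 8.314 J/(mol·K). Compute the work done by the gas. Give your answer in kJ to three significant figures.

Isothermal: W = nRT ln(V₂/V₁).
W = (4.17)(8.314)(310) × ln(181/37.1)
  = 10748 × 1.585
W_by_gas = 17034 J.

W ≈ 17.0 kJ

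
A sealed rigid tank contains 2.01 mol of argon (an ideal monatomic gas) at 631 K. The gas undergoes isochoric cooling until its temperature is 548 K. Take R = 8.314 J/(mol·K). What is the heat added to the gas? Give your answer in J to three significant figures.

Constant volume ⇒ W = 0, so Q = ΔU = nCᵥΔT with Cᵥ = 3R/2 = 12.47 J/(mol·K).
ΔU = (2.01)(12.47)(548 − 631) = -2081 J.

Q ≈ -2080 J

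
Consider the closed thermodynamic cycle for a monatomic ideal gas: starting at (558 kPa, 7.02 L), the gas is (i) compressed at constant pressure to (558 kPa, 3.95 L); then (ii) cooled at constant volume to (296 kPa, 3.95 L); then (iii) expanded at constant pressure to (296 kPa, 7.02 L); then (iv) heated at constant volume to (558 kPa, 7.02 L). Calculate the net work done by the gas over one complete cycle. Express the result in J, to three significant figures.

Constant-volume legs do no work.
W(i) = (558)(3.95 − 7.02) = -1713 J; W(iii) = (296)(7.02 − 3.95) = 908.7 J.
W_net = -1713 + 908.7 = -804.3 J (the counter-clockwise enclosed area).

W_net ≈ -804 J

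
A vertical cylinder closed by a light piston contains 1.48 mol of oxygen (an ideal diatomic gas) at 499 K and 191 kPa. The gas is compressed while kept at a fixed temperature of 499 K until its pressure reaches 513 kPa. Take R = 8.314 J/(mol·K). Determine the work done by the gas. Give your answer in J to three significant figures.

W ≈ -6070 J

Isothermal process: W = nRT ln(V₂/V₁) = nRT ln(P₁/P₂).
W = (1.48)(8.314)(499) × ln(191/513)
  = 6140 × ln(0.3723) = 6140 × -0.988
W_by_gas = -6066 J.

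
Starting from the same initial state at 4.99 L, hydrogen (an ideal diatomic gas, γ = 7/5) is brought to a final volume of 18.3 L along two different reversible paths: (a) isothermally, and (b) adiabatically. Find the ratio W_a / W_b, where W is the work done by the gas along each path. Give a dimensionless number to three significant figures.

W_a / W_b ≈ 1.28

Path (a) isothermal: W = P₁V₁ ln(V₂/V₁) → W_a/(P₁V₁) = 1.299.
Path (b) adiabatic: W = P₁V₁(1 − (V₁/V₂)^(γ−1))/(γ−1) → W_b/(P₁V₁) = 1.013.
W_a / W_b = 1.299 / 1.013 = 1.282.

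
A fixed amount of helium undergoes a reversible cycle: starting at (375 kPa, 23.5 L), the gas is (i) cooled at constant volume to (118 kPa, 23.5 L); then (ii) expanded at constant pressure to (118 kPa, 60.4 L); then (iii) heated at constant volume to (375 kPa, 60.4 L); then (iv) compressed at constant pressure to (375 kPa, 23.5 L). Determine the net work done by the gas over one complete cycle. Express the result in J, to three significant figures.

Constant-volume legs do no work.
W(ii) = (118)(60.4 − 23.5) = 4354 J; W(iv) = (375)(23.5 − 60.4) = -13838 J.
W_net = 4354 − 13838 = -9483 J (the counter-clockwise enclosed area).

W_net ≈ -9480 J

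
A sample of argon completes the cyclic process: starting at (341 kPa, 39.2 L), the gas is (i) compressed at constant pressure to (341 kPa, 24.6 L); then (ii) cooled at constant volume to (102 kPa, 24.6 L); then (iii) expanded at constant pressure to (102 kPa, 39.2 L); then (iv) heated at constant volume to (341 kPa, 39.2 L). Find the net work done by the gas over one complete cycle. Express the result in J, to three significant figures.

W_net ≈ -3490 J

Constant-volume legs do no work.
W(i) = (341)(24.6 − 39.2) = -4979 J; W(iii) = (102)(39.2 − 24.6) = 1489 J.
W_net = -4979 + 1489 = -3489 J (the counter-clockwise enclosed area).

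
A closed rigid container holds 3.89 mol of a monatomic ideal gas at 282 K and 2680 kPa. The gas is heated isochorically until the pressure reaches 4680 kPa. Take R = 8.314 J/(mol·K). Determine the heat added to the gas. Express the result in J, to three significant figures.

Q ≈ 10200 J

Constant volume ⇒ W = 0, so Q = ΔU = nCᵥΔT with Cᵥ = 3R/2 = 12.47 J/(mol·K).
At constant V, T₂/T₁ = P₂/P₁ ⇒ ΔT = T₁(P₂/P₁ − 1) = 282·(4680/2680 − 1) = 210.4 K.
ΔU = (3.89)(12.47)(210.4) = 10209 J.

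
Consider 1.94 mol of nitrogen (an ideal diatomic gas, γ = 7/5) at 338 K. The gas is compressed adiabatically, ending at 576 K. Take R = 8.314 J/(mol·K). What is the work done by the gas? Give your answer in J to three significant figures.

W ≈ -9600 J

Adiabatic ⇒ Q = 0, so W_by = −ΔU = nCᵥ(T₁ − T₂).
Cᵥ = 5R/2 = 20.79 J/(mol·K).
W = (1.94)(20.79)(338 − 576) = -9597 J.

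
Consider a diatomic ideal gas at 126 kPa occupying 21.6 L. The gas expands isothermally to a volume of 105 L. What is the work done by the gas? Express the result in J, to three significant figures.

Isothermal: W = nRT ln(V₂/V₁) = P₁V₁ ln(V₂/V₁).
P₁V₁ = (126 kPa)(21.6 L) = 2722 J.
W = 2722 × ln(105/21.6) = 2722 × 1.581
W_by_gas = 4304 J.

W ≈ 4300 J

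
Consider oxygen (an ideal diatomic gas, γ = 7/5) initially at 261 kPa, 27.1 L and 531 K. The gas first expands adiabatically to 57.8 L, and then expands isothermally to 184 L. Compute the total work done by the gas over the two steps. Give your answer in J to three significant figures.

Step 1 (adiabatic): W = (P₁V₁ − P₂V₂)/(γ−1) = (7073 − 5224)/0.4 = 4622 J.
After step 1: P = 90.39 kPa, V = 57.8 L, T = 392.2 K.
Step 2 (isothermal): W = P₁V₁ ln(V₂/V₁) = (5224) ln(184/57.8) = 6049 J.
W_total = 4622 + 6049 = 10671 J.

W_total ≈ 10700 J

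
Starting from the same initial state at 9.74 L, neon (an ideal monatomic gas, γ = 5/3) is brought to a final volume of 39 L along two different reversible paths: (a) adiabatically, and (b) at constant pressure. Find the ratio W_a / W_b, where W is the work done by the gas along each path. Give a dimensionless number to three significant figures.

Path (a) adiabatic: W = P₁V₁(1 − (V₁/V₂)^(γ−1))/(γ−1) → W_a/(P₁V₁) = 0.9051.
Path (b) isobaric: W = P₁(V₂ − V₁) → W_b/(P₁V₁) = 3.004.
W_a / W_b = 0.9051 / 3.004 = 0.3013.

W_a / W_b ≈ 0.301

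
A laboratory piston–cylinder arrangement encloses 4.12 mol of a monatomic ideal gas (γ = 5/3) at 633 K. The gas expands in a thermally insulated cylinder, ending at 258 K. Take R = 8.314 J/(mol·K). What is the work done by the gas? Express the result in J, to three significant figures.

W ≈ 19300 J

Adiabatic ⇒ Q = 0, so W_by = −ΔU = nCᵥ(T₁ − T₂).
Cᵥ = 3R/2 = 12.47 J/(mol·K).
W = (4.12)(12.47)(633 − 258) = 19268 J.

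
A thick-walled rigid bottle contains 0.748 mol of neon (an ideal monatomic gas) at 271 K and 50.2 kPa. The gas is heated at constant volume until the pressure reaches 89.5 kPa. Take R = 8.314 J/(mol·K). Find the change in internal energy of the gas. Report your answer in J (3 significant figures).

Constant volume ⇒ W = 0, so Q = ΔU = nCᵥΔT with Cᵥ = 3R/2 = 12.47 J/(mol·K).
At constant V, T₂/T₁ = P₂/P₁ ⇒ ΔT = T₁(P₂/P₁ − 1) = 271·(89.5/50.2 − 1) = 212.2 K.
ΔU = (0.748)(12.47)(212.2) = 1979 J.

ΔU ≈ 1980 J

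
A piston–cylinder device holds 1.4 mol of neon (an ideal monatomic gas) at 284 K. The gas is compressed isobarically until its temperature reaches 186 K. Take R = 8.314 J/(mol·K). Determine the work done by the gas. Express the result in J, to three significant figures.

W ≈ -1140 J

Isobaric: W = P ΔV = nR ΔT.
W = (1.4)(8.314)(186 − 284) = -1141 J.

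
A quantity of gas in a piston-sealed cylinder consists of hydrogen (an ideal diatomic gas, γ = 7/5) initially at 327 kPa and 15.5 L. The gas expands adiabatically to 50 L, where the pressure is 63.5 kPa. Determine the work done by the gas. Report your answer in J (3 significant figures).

W ≈ 4730 J

Adiabatic: W = (P₁V₁ − P₂V₂)/(γ − 1) with γ = 7/5.
P₁V₁ = 5068 J, P₂V₂ = 3175 J.
W = (5068 − 3175) / 0.4 = 4734 J.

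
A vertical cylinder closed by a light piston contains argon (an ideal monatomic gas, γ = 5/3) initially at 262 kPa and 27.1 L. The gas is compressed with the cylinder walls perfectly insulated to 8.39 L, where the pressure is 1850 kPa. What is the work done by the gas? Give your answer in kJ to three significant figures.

W ≈ -12.6 kJ

Adiabatic: W = (P₁V₁ − P₂V₂)/(γ − 1) with γ = 5/3.
P₁V₁ = 7100 J, P₂V₂ = 15522 J.
W = (7100 − 15522) / 0.6667 = -12632 J.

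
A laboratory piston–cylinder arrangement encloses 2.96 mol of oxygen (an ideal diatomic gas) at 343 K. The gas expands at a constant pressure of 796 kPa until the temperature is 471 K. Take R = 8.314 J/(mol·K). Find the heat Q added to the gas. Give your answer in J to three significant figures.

Isobaric: W = nRΔT = (2.96)(8.314)(128) = 3150 J.
ΔU = nCᵥΔT with Cᵥ = 5R/2: ΔU = (2.96)(20.79)(128) = 7875 J.
Q = ΔU + W = 7875 + 3150 = 11025 J.

Q ≈ 11000 J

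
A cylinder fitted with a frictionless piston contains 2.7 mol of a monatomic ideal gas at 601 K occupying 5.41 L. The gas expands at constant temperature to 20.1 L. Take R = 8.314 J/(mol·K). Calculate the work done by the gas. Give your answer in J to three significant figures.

W ≈ 17700 J

Isothermal: W = nRT ln(V₂/V₁).
W = (2.7)(8.314)(601) × ln(20.1/5.41)
  = 13491 × 1.312
W_by_gas = 17707 J.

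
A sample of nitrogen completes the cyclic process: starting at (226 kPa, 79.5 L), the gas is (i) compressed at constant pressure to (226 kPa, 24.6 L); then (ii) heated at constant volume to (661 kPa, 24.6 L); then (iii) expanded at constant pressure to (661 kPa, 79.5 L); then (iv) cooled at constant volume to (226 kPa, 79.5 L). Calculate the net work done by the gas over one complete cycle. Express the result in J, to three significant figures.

W_net ≈ 23900 J

Constant-volume legs do no work.
W(i) = (226)(24.6 − 79.5) = -12407 J; W(iii) = (661)(79.5 − 24.6) = 36289 J.
W_net = -12407 + 36289 = 23882 J (the clockwise enclosed area).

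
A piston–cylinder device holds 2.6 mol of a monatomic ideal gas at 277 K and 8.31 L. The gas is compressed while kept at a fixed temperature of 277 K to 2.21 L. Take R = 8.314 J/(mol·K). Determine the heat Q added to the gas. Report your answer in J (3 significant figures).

Isothermal ⇒ ΔU = 0, so Q = W = nRT ln(V₂/V₁).
Q = (2.6)(8.314)(277) ln(2.21/8.31) = 5988 × -1.324 = -7931 J.

Q ≈ -7930 J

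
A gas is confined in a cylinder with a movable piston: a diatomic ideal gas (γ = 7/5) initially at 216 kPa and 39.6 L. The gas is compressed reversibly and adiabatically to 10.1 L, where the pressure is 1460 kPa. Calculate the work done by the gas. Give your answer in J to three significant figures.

W ≈ -15500 J

Adiabatic: W = (P₁V₁ − P₂V₂)/(γ − 1) with γ = 7/5.
P₁V₁ = 8554 J, P₂V₂ = 14746 J.
W = (8554 − 14746) / 0.4 = -15481 J.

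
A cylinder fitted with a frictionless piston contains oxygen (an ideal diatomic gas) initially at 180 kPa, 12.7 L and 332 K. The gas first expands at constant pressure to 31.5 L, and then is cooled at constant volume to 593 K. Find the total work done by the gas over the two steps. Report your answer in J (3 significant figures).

Step 1 (isobaric): W = PΔV = (180 kPa)(31.5 − 12.7 L) = 3384 J.
Step 2 (isochoric): W = 0 (constant volume).
W_total = 3384 + 0 = 3384 J.

W_total ≈ 3380 J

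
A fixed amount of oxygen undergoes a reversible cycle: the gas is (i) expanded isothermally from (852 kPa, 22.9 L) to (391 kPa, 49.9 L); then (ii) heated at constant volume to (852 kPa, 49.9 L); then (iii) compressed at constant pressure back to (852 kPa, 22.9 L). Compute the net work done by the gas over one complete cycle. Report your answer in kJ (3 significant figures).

W_net ≈ -7.81 kJ

Leg (i): W = PᵢVᵢ ln(V_f/Vᵢ) = (19511) ln(49.9/22.9) = 15197 J.
Leg (ii): W = 0.
Leg (iii): W = PΔV = (852)(22.9 − 49.9) = -23004 J.
W_net = 15197 − 23004 = -7807 J.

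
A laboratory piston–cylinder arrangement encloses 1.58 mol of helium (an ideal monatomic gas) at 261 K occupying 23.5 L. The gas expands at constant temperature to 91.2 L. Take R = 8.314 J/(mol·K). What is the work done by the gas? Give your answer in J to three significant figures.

W ≈ 4650 J

Isothermal: W = nRT ln(V₂/V₁).
W = (1.58)(8.314)(261) × ln(91.2/23.5)
  = 3429 × 1.356
W_by_gas = 4649 J.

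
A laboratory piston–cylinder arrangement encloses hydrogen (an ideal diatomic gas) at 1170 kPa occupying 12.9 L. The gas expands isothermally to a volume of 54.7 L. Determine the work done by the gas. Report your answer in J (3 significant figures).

Isothermal: W = nRT ln(V₂/V₁) = P₁V₁ ln(V₂/V₁).
P₁V₁ = (1170 kPa)(12.9 L) = 15093 J.
W = 15093 × ln(54.7/12.9) = 15093 × 1.445
W_by_gas = 21804 J.

W ≈ 21800 J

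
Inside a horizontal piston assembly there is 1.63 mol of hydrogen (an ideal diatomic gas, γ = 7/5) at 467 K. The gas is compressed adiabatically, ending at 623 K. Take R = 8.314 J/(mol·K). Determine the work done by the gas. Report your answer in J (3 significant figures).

W ≈ -5290 J

Adiabatic ⇒ Q = 0, so W_by = −ΔU = nCᵥ(T₁ − T₂).
Cᵥ = 5R/2 = 20.79 J/(mol·K).
W = (1.63)(20.79)(467 − 623) = -5285 J.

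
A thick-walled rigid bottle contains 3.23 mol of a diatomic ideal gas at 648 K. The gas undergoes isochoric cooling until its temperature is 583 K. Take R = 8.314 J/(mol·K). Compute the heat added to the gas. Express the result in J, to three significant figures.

Constant volume ⇒ W = 0, so Q = ΔU = nCᵥΔT with Cᵥ = 5R/2 = 20.79 J/(mol·K).
ΔU = (3.23)(20.79)(583 − 648) = -4364 J.

Q ≈ -4360 J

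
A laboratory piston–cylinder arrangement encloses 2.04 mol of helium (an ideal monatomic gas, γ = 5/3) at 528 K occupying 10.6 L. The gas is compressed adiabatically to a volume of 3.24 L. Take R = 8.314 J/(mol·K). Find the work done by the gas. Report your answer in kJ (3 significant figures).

Adiabatic: TV^(γ−1) = const with γ = 5/3.
T₂ = T₁ (V₁/V₂)^(γ−1) = 528 × (10.6/3.24)^0.667 = 528 × 2.204 = 1164 K.
W_by = nCᵥ(T₁ − T₂) = (2.04)(12.47)(528 − 1164) = -16170 J.

W ≈ -16.2 kJ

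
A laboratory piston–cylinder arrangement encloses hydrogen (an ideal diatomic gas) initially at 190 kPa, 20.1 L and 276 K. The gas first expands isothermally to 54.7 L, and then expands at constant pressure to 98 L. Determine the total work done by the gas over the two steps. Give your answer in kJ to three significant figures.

W_total ≈ 6.85 kJ

Step 1 (isothermal): W = P₁V₁ ln(V₂/V₁) = (3819) ln(54.7/20.1) = 3823 J.
After step 1: P = 69.82 kPa, V = 54.7 L, T = 276 K.
Step 2 (isobaric): W = PΔV = (69.82 kPa)(98 − 54.7 L) = 3023 J.
W_total = 3823 + 3023 = 6846 J.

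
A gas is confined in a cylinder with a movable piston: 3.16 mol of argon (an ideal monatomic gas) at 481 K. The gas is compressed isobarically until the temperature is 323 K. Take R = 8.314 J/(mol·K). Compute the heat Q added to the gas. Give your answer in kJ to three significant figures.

Q ≈ -10.4 kJ

Isobaric: W = nRΔT = (3.16)(8.314)(-158) = -4151 J.
ΔU = nCᵥΔT with Cᵥ = 3R/2: ΔU = (3.16)(12.47)(-158) = -6227 J.
Q = ΔU + W = -6227 − 4151 = -10378 J.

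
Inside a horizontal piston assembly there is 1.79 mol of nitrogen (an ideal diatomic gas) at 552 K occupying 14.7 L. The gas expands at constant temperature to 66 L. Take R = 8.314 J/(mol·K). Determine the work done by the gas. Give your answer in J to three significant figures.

W ≈ 12300 J

Isothermal: W = nRT ln(V₂/V₁).
W = (1.79)(8.314)(552) × ln(66/14.7)
  = 8215 × 1.502
W_by_gas = 12337 J.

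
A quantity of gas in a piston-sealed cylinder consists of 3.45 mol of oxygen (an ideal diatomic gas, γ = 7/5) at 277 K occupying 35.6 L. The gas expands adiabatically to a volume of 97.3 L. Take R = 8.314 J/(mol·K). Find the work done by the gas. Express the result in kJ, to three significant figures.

Adiabatic: TV^(γ−1) = const with γ = 7/5.
T₂ = T₁ (V₁/V₂)^(γ−1) = 277 × (35.6/97.3)^0.4 = 277 × 0.6689 = 185.3 K.
W_by = nCᵥ(T₁ − T₂) = (3.45)(20.79)(277 − 185.3) = 6578 J.

W ≈ 6.58 kJ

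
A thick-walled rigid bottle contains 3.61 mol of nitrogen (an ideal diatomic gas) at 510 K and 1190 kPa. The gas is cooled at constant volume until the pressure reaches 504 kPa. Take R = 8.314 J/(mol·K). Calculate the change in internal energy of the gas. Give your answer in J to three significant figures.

Constant volume ⇒ W = 0, so Q = ΔU = nCᵥΔT with Cᵥ = 5R/2 = 20.79 J/(mol·K).
At constant V, T₂/T₁ = P₂/P₁ ⇒ ΔT = T₁(P₂/P₁ − 1) = 510·(504/1190 − 1) = -294 K.
ΔU = (3.61)(20.79)(-294) = -22060 J.

ΔU ≈ -22100 J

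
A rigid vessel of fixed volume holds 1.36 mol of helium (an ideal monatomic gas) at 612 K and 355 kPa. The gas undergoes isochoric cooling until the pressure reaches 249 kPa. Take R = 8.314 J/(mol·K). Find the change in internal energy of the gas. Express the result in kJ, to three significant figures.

ΔU ≈ -3.10 kJ

Constant volume ⇒ W = 0, so Q = ΔU = nCᵥΔT with Cᵥ = 3R/2 = 12.47 J/(mol·K).
At constant V, T₂/T₁ = P₂/P₁ ⇒ ΔT = T₁(P₂/P₁ − 1) = 612·(249/355 − 1) = -182.7 K.
ΔU = (1.36)(12.47)(-182.7) = -3099 J.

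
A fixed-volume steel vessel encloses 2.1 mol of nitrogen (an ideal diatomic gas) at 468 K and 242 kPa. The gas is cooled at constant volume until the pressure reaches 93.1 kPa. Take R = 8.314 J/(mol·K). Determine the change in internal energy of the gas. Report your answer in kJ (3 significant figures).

Constant volume ⇒ W = 0, so Q = ΔU = nCᵥΔT with Cᵥ = 5R/2 = 20.79 J/(mol·K).
At constant V, T₂/T₁ = P₂/P₁ ⇒ ΔT = T₁(P₂/P₁ − 1) = 468·(93.1/242 − 1) = -288 K.
ΔU = (2.1)(20.79)(-288) = -12569 J.

ΔU ≈ -12.6 kJ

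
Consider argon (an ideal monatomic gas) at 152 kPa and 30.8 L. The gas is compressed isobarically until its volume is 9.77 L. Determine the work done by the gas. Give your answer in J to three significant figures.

Isobaric: W = P ΔV.
W = (152 kPa)(9.77 − 30.8 L) = (152)(-21.03) = -3197 J.

W ≈ -3200 J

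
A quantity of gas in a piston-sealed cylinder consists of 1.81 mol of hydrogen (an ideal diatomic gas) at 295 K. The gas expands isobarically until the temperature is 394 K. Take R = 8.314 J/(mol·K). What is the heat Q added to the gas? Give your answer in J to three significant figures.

Isobaric: W = nRΔT = (1.81)(8.314)(99) = 1490 J.
ΔU = nCᵥΔT with Cᵥ = 5R/2: ΔU = (1.81)(20.79)(99) = 3724 J.
Q = ΔU + W = 3724 + 1490 = 5214 J.

Q ≈ 5210 J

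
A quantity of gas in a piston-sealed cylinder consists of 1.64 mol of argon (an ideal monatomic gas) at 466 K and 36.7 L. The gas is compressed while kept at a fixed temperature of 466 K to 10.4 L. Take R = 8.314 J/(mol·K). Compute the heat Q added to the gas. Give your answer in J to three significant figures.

Isothermal ⇒ ΔU = 0, so Q = W = nRT ln(V₂/V₁).
Q = (1.64)(8.314)(466) ln(10.4/36.7) = 6354 × -1.261 = -8012 J.

Q ≈ -8010 J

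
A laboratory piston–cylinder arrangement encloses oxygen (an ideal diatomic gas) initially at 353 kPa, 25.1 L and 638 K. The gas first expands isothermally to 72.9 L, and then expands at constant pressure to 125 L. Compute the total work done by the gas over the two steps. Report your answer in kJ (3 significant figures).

W_total ≈ 15.8 kJ

Step 1 (isothermal): W = P₁V₁ ln(V₂/V₁) = (8860) ln(72.9/25.1) = 9447 J.
After step 1: P = 121.5 kPa, V = 72.9 L, T = 638 K.
Step 2 (isobaric): W = PΔV = (121.5 kPa)(125 − 72.9 L) = 6332 J.
W_total = 9447 + 6332 = 15779 J.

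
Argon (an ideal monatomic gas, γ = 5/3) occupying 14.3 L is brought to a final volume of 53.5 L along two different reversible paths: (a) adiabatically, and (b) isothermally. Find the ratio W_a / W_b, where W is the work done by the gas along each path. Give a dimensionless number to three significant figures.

W_a / W_b ≈ 0.665

Path (a) adiabatic: W = P₁V₁(1 − (V₁/V₂)^(γ−1))/(γ−1) → W_a/(P₁V₁) = 0.8776.
Path (b) isothermal: W = P₁V₁ ln(V₂/V₁) → W_b/(P₁V₁) = 1.319.
W_a / W_b = 0.8776 / 1.319 = 0.6651.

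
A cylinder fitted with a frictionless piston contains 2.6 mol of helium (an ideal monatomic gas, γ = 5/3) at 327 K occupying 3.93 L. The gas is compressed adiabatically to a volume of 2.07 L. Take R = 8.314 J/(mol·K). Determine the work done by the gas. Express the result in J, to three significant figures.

W ≈ -5650 J

Adiabatic: TV^(γ−1) = const with γ = 5/3.
T₂ = T₁ (V₁/V₂)^(γ−1) = 327 × (3.93/2.07)^0.667 = 327 × 1.533 = 501.4 K.
W_by = nCᵥ(T₁ − T₂) = (2.6)(12.47)(327 − 501.4) = -5654 J.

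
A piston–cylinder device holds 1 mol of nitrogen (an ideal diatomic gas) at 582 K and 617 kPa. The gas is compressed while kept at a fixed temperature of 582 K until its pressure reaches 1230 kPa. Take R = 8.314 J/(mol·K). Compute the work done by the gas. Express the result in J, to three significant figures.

W ≈ -3340 J

Isothermal process: W = nRT ln(V₂/V₁) = nRT ln(P₁/P₂).
W = (1)(8.314)(582) × ln(617/1230)
  = 4839 × ln(0.5016) = 4839 × -0.6899
W_by_gas = -3338 J.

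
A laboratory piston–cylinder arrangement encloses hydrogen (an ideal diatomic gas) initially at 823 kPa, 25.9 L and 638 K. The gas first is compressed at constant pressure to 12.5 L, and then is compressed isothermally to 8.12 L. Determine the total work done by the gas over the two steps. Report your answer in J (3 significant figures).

W_total ≈ -15500 J

Step 1 (isobaric): W = PΔV = (823 kPa)(12.5 − 25.9 L) = -11028 J.
After step 1: P = 823 kPa, V = 12.5 L, T = 307.9 K.
Step 2 (isothermal): W = P₁V₁ ln(V₂/V₁) = (10288) ln(8.12/12.5) = -4438 J.
W_total = -11028 − 4438 = -15466 J.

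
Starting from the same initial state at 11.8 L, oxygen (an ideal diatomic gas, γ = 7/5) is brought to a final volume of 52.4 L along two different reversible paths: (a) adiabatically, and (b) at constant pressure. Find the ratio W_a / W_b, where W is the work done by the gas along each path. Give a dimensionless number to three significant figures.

Path (a) adiabatic: W = P₁V₁(1 − (V₁/V₂)^(γ−1))/(γ−1) → W_a/(P₁V₁) = 1.123.
Path (b) isobaric: W = P₁(V₂ − V₁) → W_b/(P₁V₁) = 3.441.
W_a / W_b = 1.123 / 3.441 = 0.3264.

W_a / W_b ≈ 0.326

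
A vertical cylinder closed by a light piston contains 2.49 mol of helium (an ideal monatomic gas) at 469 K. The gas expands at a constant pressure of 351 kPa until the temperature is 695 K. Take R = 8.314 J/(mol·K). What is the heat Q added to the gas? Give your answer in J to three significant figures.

Q ≈ 11700 J

Isobaric: W = nRΔT = (2.49)(8.314)(226) = 4679 J.
ΔU = nCᵥΔT with Cᵥ = 3R/2: ΔU = (2.49)(12.47)(226) = 7018 J.
Q = ΔU + W = 7018 + 4679 = 11697 J.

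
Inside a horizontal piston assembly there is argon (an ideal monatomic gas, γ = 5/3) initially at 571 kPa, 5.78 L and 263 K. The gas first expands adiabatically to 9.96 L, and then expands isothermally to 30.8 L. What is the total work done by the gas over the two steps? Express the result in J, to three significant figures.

Step 1 (adiabatic): W = (P₁V₁ − P₂V₂)/(γ−1) = (3300 − 2296)/0.667 = 1506 J.
After step 1: P = 230.5 kPa, V = 9.96 L, T = 183 K.
Step 2 (isothermal): W = P₁V₁ ln(V₂/V₁) = (2296) ln(30.8/9.96) = 2592 J.
W_total = 1506 + 2592 = 4099 J.

W_total ≈ 4100 J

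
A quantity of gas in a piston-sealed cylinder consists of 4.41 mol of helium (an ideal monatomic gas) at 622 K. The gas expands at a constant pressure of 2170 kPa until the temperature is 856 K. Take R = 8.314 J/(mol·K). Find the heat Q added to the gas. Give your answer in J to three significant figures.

Q ≈ 21400 J

Isobaric: W = nRΔT = (4.41)(8.314)(234) = 8580 J.
ΔU = nCᵥΔT with Cᵥ = 3R/2: ΔU = (4.41)(12.47)(234) = 12869 J.
Q = ΔU + W = 12869 + 8580 = 21449 J.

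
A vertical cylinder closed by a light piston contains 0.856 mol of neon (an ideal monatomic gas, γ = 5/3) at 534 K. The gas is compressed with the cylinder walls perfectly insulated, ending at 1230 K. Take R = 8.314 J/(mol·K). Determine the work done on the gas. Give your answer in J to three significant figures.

Adiabatic ⇒ Q = 0, so W_by = −ΔU = nCᵥ(T₁ − T₂).
Cᵥ = 3R/2 = 12.47 J/(mol·K).
W = (0.856)(12.47)(534 − 1230) = -7430 J.
Work on gas = −W_by = 7430 J.

W ≈ 7430 J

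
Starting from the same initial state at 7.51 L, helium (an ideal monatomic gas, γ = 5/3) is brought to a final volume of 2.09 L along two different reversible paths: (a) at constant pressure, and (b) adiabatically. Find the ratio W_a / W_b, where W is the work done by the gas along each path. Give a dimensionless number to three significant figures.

Path (a) isobaric: W = P₁(V₂ − V₁) → W_a/(P₁V₁) = -0.7217.
Path (b) adiabatic: W = P₁V₁(1 − (V₁/V₂)^(γ−1))/(γ−1) → W_b/(P₁V₁) = -2.019.
W_a / W_b = -0.7217 / -2.019 = 0.3575.

W_a / W_b ≈ 0.357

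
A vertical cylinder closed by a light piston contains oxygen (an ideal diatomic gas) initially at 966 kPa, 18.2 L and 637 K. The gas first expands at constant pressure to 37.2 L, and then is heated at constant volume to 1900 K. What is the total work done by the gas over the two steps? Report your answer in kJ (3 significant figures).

Step 1 (isobaric): W = PΔV = (966 kPa)(37.2 − 18.2 L) = 18354 J.
Step 2 (isochoric): W = 0 (constant volume).
W_total = 18354 + 0 = 18354 J.

W_total ≈ 18.4 kJ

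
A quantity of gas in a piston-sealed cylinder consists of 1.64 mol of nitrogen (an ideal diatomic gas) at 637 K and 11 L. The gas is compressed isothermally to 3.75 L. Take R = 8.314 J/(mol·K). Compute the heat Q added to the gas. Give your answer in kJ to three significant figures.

Q ≈ -9.35 kJ

Isothermal ⇒ ΔU = 0, so Q = W = nRT ln(V₂/V₁).
Q = (1.64)(8.314)(637) ln(3.75/11) = 8685 × -1.076 = -9347 J.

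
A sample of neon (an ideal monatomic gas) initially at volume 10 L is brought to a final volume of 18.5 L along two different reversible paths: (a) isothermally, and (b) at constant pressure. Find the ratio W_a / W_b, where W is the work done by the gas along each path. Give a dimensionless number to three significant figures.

Path (a) isothermal: W = P₁V₁ ln(V₂/V₁) → W_a/(P₁V₁) = 0.6152.
Path (b) isobaric: W = P₁(V₂ − V₁) → W_b/(P₁V₁) = 0.85.
W_a / W_b = 0.6152 / 0.85 = 0.7237.

W_a / W_b ≈ 0.724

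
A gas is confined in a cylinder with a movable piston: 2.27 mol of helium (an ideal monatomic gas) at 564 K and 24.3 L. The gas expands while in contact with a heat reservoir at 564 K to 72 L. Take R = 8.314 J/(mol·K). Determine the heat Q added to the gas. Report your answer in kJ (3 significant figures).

Q ≈ 11.6 kJ

Isothermal ⇒ ΔU = 0, so Q = W = nRT ln(V₂/V₁).
Q = (2.27)(8.314)(564) ln(72/24.3) = 10644 × 1.086 = 11562 J.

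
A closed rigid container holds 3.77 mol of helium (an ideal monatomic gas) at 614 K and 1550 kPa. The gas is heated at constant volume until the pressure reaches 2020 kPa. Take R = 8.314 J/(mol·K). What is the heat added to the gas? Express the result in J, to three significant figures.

Q ≈ 8750 J

Constant volume ⇒ W = 0, so Q = ΔU = nCᵥΔT with Cᵥ = 3R/2 = 12.47 J/(mol·K).
At constant V, T₂/T₁ = P₂/P₁ ⇒ ΔT = T₁(P₂/P₁ − 1) = 614·(2020/1550 − 1) = 186.2 K.
ΔU = (3.77)(12.47)(186.2) = 8753 J.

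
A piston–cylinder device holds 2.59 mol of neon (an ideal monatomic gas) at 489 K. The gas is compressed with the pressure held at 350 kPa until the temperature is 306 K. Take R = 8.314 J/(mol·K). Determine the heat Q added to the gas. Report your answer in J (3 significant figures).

Q ≈ -9850 J

Isobaric: W = nRΔT = (2.59)(8.314)(-183) = -3941 J.
ΔU = nCᵥΔT with Cᵥ = 3R/2: ΔU = (2.59)(12.47)(-183) = -5911 J.
Q = ΔU + W = -5911 − 3941 = -9851 J.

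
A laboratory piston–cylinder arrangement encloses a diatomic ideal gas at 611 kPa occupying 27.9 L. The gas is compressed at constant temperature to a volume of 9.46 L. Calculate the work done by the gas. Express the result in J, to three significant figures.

W ≈ -18400 J

Isothermal: W = nRT ln(V₂/V₁) = P₁V₁ ln(V₂/V₁).
P₁V₁ = (611 kPa)(27.9 L) = 17047 J.
W = 17047 × ln(9.46/27.9) = 17047 × -1.082
W_by_gas = -18437 J.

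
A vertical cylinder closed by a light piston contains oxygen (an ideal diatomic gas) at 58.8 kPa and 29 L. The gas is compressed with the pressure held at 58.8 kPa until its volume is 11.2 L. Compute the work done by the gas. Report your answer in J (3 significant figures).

W ≈ -1050 J

Isobaric: W = P ΔV.
W = (58.8 kPa)(11.2 − 29 L) = (58.8)(-17.8) = -1047 J.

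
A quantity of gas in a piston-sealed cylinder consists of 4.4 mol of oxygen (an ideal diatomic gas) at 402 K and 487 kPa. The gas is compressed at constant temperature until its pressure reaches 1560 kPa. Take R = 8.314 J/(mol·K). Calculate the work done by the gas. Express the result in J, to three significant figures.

Isothermal process: W = nRT ln(V₂/V₁) = nRT ln(P₁/P₂).
W = (4.4)(8.314)(402) × ln(487/1560)
  = 14706 × ln(0.3122) = 14706 × -1.164
W_by_gas = -17120 J.

W ≈ -17100 J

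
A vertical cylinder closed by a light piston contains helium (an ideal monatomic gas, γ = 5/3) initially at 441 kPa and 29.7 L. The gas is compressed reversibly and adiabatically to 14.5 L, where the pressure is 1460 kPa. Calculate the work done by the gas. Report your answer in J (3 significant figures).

W ≈ -12100 J

Adiabatic: W = (P₁V₁ − P₂V₂)/(γ − 1) with γ = 5/3.
P₁V₁ = 13098 J, P₂V₂ = 21170 J.
W = (13098 − 21170) / 0.6667 = -12108 J.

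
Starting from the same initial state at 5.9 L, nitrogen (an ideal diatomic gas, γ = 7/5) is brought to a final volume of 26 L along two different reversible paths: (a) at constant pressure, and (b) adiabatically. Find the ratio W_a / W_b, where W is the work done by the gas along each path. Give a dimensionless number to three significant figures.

Path (a) isobaric: W = P₁(V₂ − V₁) → W_a/(P₁V₁) = 3.407.
Path (b) adiabatic: W = P₁V₁(1 − (V₁/V₂)^(γ−1))/(γ−1) → W_b/(P₁V₁) = 1.119.
W_a / W_b = 3.407 / 1.119 = 3.045.

W_a / W_b ≈ 3.05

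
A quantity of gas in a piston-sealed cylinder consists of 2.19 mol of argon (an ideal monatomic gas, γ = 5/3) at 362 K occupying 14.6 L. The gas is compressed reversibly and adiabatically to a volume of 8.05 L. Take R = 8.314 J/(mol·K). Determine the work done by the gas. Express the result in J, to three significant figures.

Adiabatic: TV^(γ−1) = const with γ = 5/3.
T₂ = T₁ (V₁/V₂)^(γ−1) = 362 × (14.6/8.05)^0.667 = 362 × 1.487 = 538.4 K.
W_by = nCᵥ(T₁ − T₂) = (2.19)(12.47)(362 − 538.4) = -4817 J.

W ≈ -4820 J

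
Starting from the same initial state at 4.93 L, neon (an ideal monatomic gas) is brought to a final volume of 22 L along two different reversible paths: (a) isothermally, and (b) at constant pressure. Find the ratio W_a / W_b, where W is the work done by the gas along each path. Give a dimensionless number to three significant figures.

W_a / W_b ≈ 0.432

Path (a) isothermal: W = P₁V₁ ln(V₂/V₁) → W_a/(P₁V₁) = 1.496.
Path (b) isobaric: W = P₁(V₂ − V₁) → W_b/(P₁V₁) = 3.462.
W_a / W_b = 1.496 / 3.462 = 0.432.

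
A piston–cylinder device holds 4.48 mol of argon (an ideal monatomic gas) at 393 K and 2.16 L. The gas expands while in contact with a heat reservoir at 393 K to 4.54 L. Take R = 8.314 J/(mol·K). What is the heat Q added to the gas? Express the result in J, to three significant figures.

Isothermal ⇒ ΔU = 0, so Q = W = nRT ln(V₂/V₁).
Q = (4.48)(8.314)(393) ln(4.54/2.16) = 14638 × 0.7428 = 10873 J.

Q ≈ 10900 J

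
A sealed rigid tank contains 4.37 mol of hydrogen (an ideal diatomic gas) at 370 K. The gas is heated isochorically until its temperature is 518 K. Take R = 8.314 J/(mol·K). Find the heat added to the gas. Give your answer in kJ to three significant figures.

Constant volume ⇒ W = 0, so Q = ΔU = nCᵥΔT with Cᵥ = 5R/2 = 20.79 J/(mol·K).
ΔU = (4.37)(20.79)(518 − 370) = 13443 J.

Q ≈ 13.4 kJ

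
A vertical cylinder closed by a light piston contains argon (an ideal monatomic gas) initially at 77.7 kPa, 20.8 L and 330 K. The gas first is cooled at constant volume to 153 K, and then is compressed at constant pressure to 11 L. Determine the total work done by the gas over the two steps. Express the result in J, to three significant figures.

Step 1 (isochoric): W = 0 (constant volume).
After step 1: P = 36.02 kPa (V unchanged).
Step 2 (isobaric): W = PΔV = (36.02 kPa)(11 − 20.8 L) = -353 J.
W_total = 0 − 353 = -353 J.

W_total ≈ -353 J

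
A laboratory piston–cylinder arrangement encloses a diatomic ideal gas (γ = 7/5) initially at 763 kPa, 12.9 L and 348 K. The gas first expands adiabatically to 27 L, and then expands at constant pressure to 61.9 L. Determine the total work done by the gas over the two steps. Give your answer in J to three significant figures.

W_total ≈ 15800 J

Step 1 (adiabatic): W = (P₁V₁ − P₂V₂)/(γ−1) = (9843 − 7325)/0.4 = 6294 J.
After step 1: P = 271.3 kPa, V = 27 L, T = 259 K.
Step 2 (isobaric): W = PΔV = (271.3 kPa)(61.9 − 27 L) = 9468 J.
W_total = 6294 + 9468 = 15763 J.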